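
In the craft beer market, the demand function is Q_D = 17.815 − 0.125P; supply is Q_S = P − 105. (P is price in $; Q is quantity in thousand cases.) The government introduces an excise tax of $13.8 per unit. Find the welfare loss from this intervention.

In inverse form: demand P = 142.52 − 8Q, supply P = 105 + Q.
Competitive equilibrium: 142.52 − 8Q = 105 + Q → Q* = 4.1689, P* = 109.1689.
With the tax, the buyer price exceeds the seller price by 13.8: (142.52 − 8Q) − (105 + Q) = 13.8 → Q' = 2.6356.
ΔQ = 4.1689 − 2.6356 = 1.5333; the wedge equals the tax, 13.8.
The triangle = ½ × 1.5333 × 13.8 = $10.58 thousand.

$10.58 thousand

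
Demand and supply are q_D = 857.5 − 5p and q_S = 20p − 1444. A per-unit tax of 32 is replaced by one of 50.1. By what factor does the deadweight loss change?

2.451

In inverse form: demand p = 171.5 − 0.2q, supply p = 72.2 + 0.05q.
Competitive equilibrium: 171.5 − 0.2q = 72.2 + 0.05q → q* = 397.2, p* = 92.06.
For a per-unit tax t: Δq = t/0.25, so DWL = ½·t·(t/0.25) = t²/0.5.
At t = 32: DWL = 2048. At t = 50.1: DWL = 5020.02.
Ratio = (50.1/32)² = 2.451.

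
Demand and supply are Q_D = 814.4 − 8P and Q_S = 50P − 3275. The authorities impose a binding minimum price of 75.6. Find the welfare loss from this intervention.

In inverse form: demand P = 101.8 − 0.125Q, supply P = 65.5 + 0.02Q.
Competitive equilibrium: 101.8 − 0.125Q = 65.5 + 0.02Q → Q* = 250.3448, P* = 70.5069.
At the floor P = 75.6, quantity demanded = (101.8 − 75.6)/0.125 = 209.6.
Sellers' marginal cost at Q' = 209.6: 65.5 + 0.02·209.6 = 69.692.
ΔQ = 250.3448 − 209.6 = 40.7448; wedge = 75.6 − 69.692 = 5.908.
DWL = ½ × 40.7448 × 5.908 = 120.36.

120.36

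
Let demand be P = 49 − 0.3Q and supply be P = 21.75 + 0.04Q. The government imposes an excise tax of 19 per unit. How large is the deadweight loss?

Competitive equilibrium: 49 − 0.3Q = 21.75 + 0.04Q → Q* = 80.1471, P* = 24.9559.
With the tax, the buyer price exceeds the seller price by 19: (49 − 0.3Q) − (21.75 + 0.04Q) = 19 → Q' = 24.2647.
ΔQ = 80.1471 − 24.2647 = 55.8824; the wedge equals the tax, 19.
Welfare loss = ½ × 55.8824 × 19 = 530.88.

530.88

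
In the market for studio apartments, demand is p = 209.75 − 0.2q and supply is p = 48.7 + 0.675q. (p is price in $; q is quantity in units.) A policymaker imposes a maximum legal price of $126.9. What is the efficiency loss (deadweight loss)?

$2035.23

Competitive equilibrium: 209.75 − 0.2q = 48.7 + 0.675q → q* = 184.0571, p* = 172.9386.
At the ceiling p = 126.9, quantity supplied = (126.9 − 48.7)/0.675 = 115.8519.
Willingness to pay at q' = 115.8519: 209.75 − 0.2·115.8519 = 186.5796.
Δq = 184.0571 − 115.8519 = 68.2052; wedge = 186.5796 − 126.9 = 59.6796.
The triangle = ½ × 68.2052 × 59.6796 = $2035.23.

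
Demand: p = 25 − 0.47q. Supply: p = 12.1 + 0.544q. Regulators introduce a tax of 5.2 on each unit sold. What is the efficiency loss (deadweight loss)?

Competitive equilibrium: 25 − 0.47q = 12.1 + 0.544q → q* = 12.7219, p* = 19.0207.
With the tax, the buyer price exceeds the seller price by 5.2: (25 − 0.47q) − (12.1 + 0.544q) = 5.2 → q' = 7.5937.
Δq = 12.7219 − 7.5937 = 5.1282; the wedge equals the tax, 5.2.
Welfare loss = ½ × 5.1282 × 5.2 = 13.33.

13.33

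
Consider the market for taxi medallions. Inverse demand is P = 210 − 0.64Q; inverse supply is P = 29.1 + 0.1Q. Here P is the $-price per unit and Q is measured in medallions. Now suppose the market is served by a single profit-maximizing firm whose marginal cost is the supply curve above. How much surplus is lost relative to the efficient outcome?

Competitive equilibrium: 210 − 0.64Q = 29.1 + 0.1Q → Q* = 244.4595, P* = 53.5459.
Marginal revenue: MR = 210 − 1.28Q. Set MR = MC: 210 − 1.28Q = 29.1 + 0.1Q → Q_m = 131.087.
Price P_m = 210 − 0.64·131.087 = 126.1043; MC(Q_m) = 29.1 + 0.1·131.087 = 42.2087.
Competitive Q* = 244.4595, so ΔQ = 113.3725; wedge = 126.1043 − 42.2087 = 83.8956.
The triangle = ½ × 113.3725 × 83.8956 = $4755.73.

$4755.73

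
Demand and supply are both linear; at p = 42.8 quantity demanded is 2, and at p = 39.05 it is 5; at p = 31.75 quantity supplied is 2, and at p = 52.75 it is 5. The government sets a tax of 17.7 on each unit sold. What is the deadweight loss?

18.99

Demand slope = (39.05 − 42.8)/(5 − 2) = −1.25, so p = 45.3 − 1.25q.
Supply slope = (52.75 − 31.75)/(5 − 2) = 7, so p = 17.75 + 7q.
Competitive equilibrium: 45.3 − 1.25q = 17.75 + 7q → q* = 3.3394, p* = 41.1258.
With the tax, the buyer price exceeds the seller price by 17.7: (45.3 − 1.25q) − (17.75 + 7q) = 17.7 → q' = 1.1939.
Δq = 3.3394 − 1.1939 = 2.1455; the wedge equals the tax, 17.7.
DWL = ½ × 2.1455 × 17.7 = 18.99.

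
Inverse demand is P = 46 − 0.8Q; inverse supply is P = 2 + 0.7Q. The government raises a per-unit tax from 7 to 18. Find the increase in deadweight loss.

Competitive equilibrium: 46 − 0.8Q = 2 + 0.7Q → Q* = 29.3333, P* = 22.5333.
For a per-unit tax t: ΔQ = t/1.5, so DWL = ½·t·(t/1.5) = t²/3.
At t = 7: DWL = 16.333. At t = 18: DWL = 108.
Increase = 108 − 16.333 = 91.67.

91.67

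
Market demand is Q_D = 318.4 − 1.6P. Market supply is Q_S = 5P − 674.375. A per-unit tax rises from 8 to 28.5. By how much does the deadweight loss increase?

In inverse form: demand P = 199 − 0.625Q, supply P = 134.875 + 0.2Q.
Competitive equilibrium: 199 − 0.625Q = 134.875 + 0.2Q → Q* = 77.7273, P* = 150.4205.
For a per-unit tax t: ΔQ = t/0.825, so DWL = ½·t·(t/0.825) = t²/1.65.
At t = 8: DWL = 38.7879. At t = 28.5: DWL = 492.2727.
Increase = 492.2727 − 38.7879 = 453.48.

453.48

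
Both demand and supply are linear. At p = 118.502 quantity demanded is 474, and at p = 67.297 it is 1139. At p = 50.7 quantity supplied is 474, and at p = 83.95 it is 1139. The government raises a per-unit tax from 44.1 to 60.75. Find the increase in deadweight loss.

Demand slope = (67.297 − 118.502)/(1139 − 474) = −0.077, so p = 155 − 0.077q.
Supply slope = (83.95 − 50.7)/(1139 − 474) = 0.05, so p = 27 + 0.05q.
Competitive equilibrium: 155 − 0.077q = 27 + 0.05q → q* = 1007.874, p* = 77.3937.
For a per-unit tax t: Δq = t/0.127, so DWL = ½·t·(t/0.127) = t²/0.254.
At t = 44.1: DWL = 7656.732. At t = 60.75: DWL = 14529.774.
Increase = 14529.774 − 7656.732 = 6873.04.

6873.04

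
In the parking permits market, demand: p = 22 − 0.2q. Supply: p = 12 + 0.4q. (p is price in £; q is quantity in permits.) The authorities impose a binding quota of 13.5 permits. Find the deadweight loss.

£3.01

Competitive equilibrium: 22 − 0.2q = 12 + 0.4q → q* = 16.6667, p* = 18.6667.
At q = 13.5: demand price = 22 − 0.2·13.5 = 19.3; supply price = 12 + 0.4·13.5 = 17.4.
Δq = 16.6667 − 13.5 = 3.1667; wedge = 19.3 − 17.4 = 1.9.
The triangle = ½ × 3.1667 × 1.9 = £3.01.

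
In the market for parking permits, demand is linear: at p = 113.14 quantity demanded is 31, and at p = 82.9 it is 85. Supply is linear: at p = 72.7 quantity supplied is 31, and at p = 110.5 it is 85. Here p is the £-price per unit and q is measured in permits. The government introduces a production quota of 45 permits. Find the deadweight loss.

£206.29

Demand slope = (82.9 − 113.14)/(85 − 31) = −0.56, so p = 130.5 − 0.56q.
Supply slope = (110.5 − 72.7)/(85 − 31) = 0.7, so p = 51 + 0.7q.
Competitive equilibrium: 130.5 − 0.56q = 51 + 0.7q → q* = 63.0952, p* = 95.1667.
At q = 45: demand price = 130.5 − 0.56·45 = 105.3; supply price = 51 + 0.7·45 = 82.5.
Δq = 63.0952 − 45 = 18.0952; wedge = 105.3 − 82.5 = 22.8.
Welfare loss = ½ × 18.0952 × 22.8 = £206.29.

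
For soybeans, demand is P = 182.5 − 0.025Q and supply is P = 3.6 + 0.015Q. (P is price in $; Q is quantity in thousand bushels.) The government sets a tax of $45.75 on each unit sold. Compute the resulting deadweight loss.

$26163.28 thousand

Competitive equilibrium: 182.5 − 0.025Q = 3.6 + 0.015Q → Q* = 4472.5, P* = 70.6875.
With the tax, the buyer price exceeds the seller price by 45.75: (182.5 − 0.025Q) − (3.6 + 0.015Q) = 45.75 → Q' = 3328.75.
ΔQ = 4472.5 − 3328.75 = 1143.75; the wedge equals the tax, 45.75.
The triangle = ½ × 1143.75 × 45.75 = $26163.28 thousand.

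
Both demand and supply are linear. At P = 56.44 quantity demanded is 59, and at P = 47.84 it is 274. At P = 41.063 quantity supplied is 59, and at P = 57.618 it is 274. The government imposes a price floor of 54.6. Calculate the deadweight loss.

426.92

Demand slope = (47.84 − 56.44)/(274 − 59) = −0.04, so P = 58.8 − 0.04Q.
Supply slope = (57.618 − 41.063)/(274 − 59) = 0.077, so P = 36.52 + 0.077Q.
Competitive equilibrium: 58.8 − 0.04Q = 36.52 + 0.077Q → Q* = 190.4274, P* = 51.1829.
At the floor P = 54.6, quantity demanded = (58.8 − 54.6)/0.04 = 105.
Sellers' marginal cost at Q' = 105: 36.52 + 0.077·105 = 44.605.
ΔQ = 190.4274 − 105 = 85.4274; wedge = 54.6 − 44.605 = 9.995.
Welfare loss = ½ × 85.4274 × 9.995 = 426.92.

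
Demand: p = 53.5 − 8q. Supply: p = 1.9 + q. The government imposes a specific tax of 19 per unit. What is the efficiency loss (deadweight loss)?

Competitive equilibrium: 53.5 − 8q = 1.9 + q → q* = 5.7333, p* = 7.6333.
With the tax, the buyer price exceeds the seller price by 19: (53.5 − 8q) − (1.9 + q) = 19 → q' = 3.6222.
Δq = 5.7333 − 3.6222 = 2.1111; the wedge equals the tax, 19.
The triangle = ½ × 2.1111 × 19 = 20.06.

20.06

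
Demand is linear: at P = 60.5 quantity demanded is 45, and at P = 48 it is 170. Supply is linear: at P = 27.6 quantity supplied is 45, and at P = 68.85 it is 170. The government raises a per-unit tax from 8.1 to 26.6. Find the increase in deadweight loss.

Demand slope = (48 − 60.5)/(170 − 45) = −0.1, so P = 65 − 0.1Q.
Supply slope = (68.85 − 27.6)/(170 − 45) = 0.33, so P = 12.75 + 0.33Q.
Competitive equilibrium: 65 − 0.1Q = 12.75 + 0.33Q → Q* = 121.5116, P* = 52.8488.
For a per-unit tax t: ΔQ = t/0.43, so DWL = ½·t·(t/0.43) = t²/0.86.
At t = 8.1: DWL = 76.291. At t = 26.6: DWL = 822.744.
Increase = 822.744 − 76.291 = 746.45.

746.45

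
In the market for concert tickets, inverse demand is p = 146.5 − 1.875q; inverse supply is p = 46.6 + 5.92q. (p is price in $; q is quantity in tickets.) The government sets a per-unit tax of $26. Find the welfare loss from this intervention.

Competitive equilibrium: 146.5 − 1.875q = 46.6 + 5.92q → q* = 12.8159, p* = 122.4702.
With the tax, the buyer price exceeds the seller price by 26: (146.5 − 1.875q) − (46.6 + 5.92q) = 26 → q' = 9.4804.
Δq = 12.8159 − 9.4804 = 3.3355; the wedge equals the tax, 26.
Welfare loss = ½ × 3.3355 × 26 = $43.36.

$43.36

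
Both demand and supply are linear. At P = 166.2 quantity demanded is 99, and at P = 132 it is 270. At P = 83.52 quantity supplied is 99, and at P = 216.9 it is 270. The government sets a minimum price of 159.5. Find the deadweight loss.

1267.87

Demand slope = (132 − 166.2)/(270 − 99) = −0.2, so P = 186 − 0.2Q.
Supply slope = (216.9 − 83.52)/(270 − 99) = 0.78, so P = 6.3 + 0.78Q.
Competitive equilibrium: 186 − 0.2Q = 6.3 + 0.78Q → Q* = 183.3673, P* = 149.3265.
At the floor P = 159.5, quantity demanded = (186 − 159.5)/0.2 = 132.5.
Sellers' marginal cost at Q' = 132.5: 6.3 + 0.78·132.5 = 109.65.
ΔQ = 183.3673 − 132.5 = 50.8673; wedge = 159.5 − 109.65 = 49.85.
DWL = ½ × 50.8673 × 49.85 = 1267.87.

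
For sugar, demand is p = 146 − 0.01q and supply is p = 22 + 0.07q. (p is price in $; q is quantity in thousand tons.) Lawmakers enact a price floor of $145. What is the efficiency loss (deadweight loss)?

Competitive equilibrium: 146 − 0.01q = 22 + 0.07q → q* = 1550, p* = 130.5.
At the floor p = 145, quantity demanded = (146 − 145)/0.01 = 100.
Sellers' marginal cost at q' = 100: 22 + 0.07·100 = 29.
Δq = 1550 − 100 = 1450; wedge = 145 − 29 = 116.
DWL = ½ × 1450 × 116 = $84100 thousand.

$84100 thousand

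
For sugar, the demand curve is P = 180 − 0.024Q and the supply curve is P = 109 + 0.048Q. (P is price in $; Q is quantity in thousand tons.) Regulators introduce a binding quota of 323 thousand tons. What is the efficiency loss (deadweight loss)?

$15829.79 thousand

Competitive equilibrium: 180 − 0.024Q = 109 + 0.048Q → Q* = 986.1111, P* = 156.3333.
At Q = 323: demand price = 180 − 0.024·323 = 172.248; supply price = 109 + 0.048·323 = 124.504.
ΔQ = 986.1111 − 323 = 663.1111; wedge = 172.248 − 124.504 = 47.744.
The triangle = ½ × 663.1111 × 47.744 = $15829.79 thousand.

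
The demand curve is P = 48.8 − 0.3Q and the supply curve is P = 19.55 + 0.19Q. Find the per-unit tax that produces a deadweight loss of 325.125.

17.85

Competitive equilibrium: 48.8 − 0.3Q = 19.55 + 0.19Q → Q* = 59.6939, P* = 30.8918.
A tax t gives ΔQ = t/0.49 and wedge t, so DWL = t²/0.98.
t²/0.98 = 325.125 → t² = 318.6225 → t = 17.85.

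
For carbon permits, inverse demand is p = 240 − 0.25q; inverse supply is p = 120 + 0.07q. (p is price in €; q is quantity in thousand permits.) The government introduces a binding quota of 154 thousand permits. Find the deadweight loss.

Competitive equilibrium: 240 − 0.25q = 120 + 0.07q → q* = 375, p* = 146.25.
At q = 154: demand price = 240 − 0.25·154 = 201.5; supply price = 120 + 0.07·154 = 130.78.
Δq = 375 − 154 = 221; wedge = 201.5 − 130.78 = 70.72.
Welfare loss = ½ × 221 × 70.72 = €7814.56 thousand.

€7814.56 thousand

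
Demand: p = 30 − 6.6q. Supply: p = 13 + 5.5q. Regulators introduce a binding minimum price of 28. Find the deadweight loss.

7.35

Competitive equilibrium: 30 − 6.6q = 13 + 5.5q → q* = 1.405, p* = 20.7273.
At the floor p = 28, quantity demanded = (30 − 28)/6.6 = 0.303.
Sellers' marginal cost at q' = 0.303: 13 + 5.5·0.303 = 14.6665.
Δq = 1.405 − 0.303 = 1.102; wedge = 28 − 14.6665 = 13.3335.
DWL = ½ × 1.102 × 13.3335 = 7.35.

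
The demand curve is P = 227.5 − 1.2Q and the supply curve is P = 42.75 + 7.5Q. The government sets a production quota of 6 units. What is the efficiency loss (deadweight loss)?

Competitive equilibrium: 227.5 − 1.2Q = 42.75 + 7.5Q → Q* = 21.2356, P* = 202.0172.
At Q = 6: demand price = 227.5 − 1.2·6 = 220.3; supply price = 42.75 + 7.5·6 = 87.75.
ΔQ = 21.2356 − 6 = 15.2356; wedge = 220.3 − 87.75 = 132.55.
The triangle = ½ × 15.2356 × 132.55 = 1009.74.

1009.74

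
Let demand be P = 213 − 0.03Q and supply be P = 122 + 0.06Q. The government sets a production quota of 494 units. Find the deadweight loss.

12033.18

Competitive equilibrium: 213 − 0.03Q = 122 + 0.06Q → Q* = 1011.1111, P* = 182.6667.
At Q = 494: demand price = 213 − 0.03·494 = 198.18; supply price = 122 + 0.06·494 = 151.64.
ΔQ = 1011.1111 − 494 = 517.1111; wedge = 198.18 − 151.64 = 46.54.
Welfare loss = ½ × 517.1111 × 46.54 = 12033.18.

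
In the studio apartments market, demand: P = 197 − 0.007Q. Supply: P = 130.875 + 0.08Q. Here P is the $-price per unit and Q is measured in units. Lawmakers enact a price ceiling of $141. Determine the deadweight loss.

$17457.24

Competitive equilibrium: 197 − 0.007Q = 130.875 + 0.08Q → Q* = 760.05747, P* = 191.6796.
At the ceiling P = 141, quantity supplied = (141 − 130.875)/0.08 = 126.5625.
Willingness to pay at Q' = 126.5625: 197 − 0.007·126.5625 = 196.11406.
ΔQ = 760.05747 − 126.5625 = 633.49497; wedge = 196.11406 − 141 = 55.11406.
Deadweight loss = ½ × 633.49497 × 55.11406 = $17457.24.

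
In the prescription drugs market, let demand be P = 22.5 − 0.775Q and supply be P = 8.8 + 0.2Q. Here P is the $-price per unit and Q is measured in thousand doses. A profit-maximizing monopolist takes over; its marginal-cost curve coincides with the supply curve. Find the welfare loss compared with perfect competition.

Competitive equilibrium: 22.5 − 0.775Q = 8.8 + 0.2Q → Q* = 14.0513, P* = 11.6103.
Marginal revenue: MR = 22.5 − 1.55Q. Set MR = MC: 22.5 − 1.55Q = 8.8 + 0.2Q → Q_m = 7.8286.
Price P_m = 22.5 − 0.775·7.8286 = 16.4328; MC(Q_m) = 8.8 + 0.2·7.8286 = 10.3657.
Competitive Q* = 14.0513, so ΔQ = 6.2227; wedge = 16.4328 − 10.3657 = 6.0671.
Deadweight loss = ½ × 6.2227 × 6.0671 = $18.88 thousand.

$18.88 thousand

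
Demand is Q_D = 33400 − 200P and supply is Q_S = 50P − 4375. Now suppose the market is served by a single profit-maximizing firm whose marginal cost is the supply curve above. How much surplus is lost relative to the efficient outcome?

3511.25

In inverse form: demand P = 167 − 0.005Q, supply P = 87.5 + 0.02Q.
Competitive equilibrium: 167 − 0.005Q = 87.5 + 0.02Q → Q* = 3180, P* = 151.1.
Marginal revenue: MR = 167 − 0.01Q. Set MR = MC: 167 − 0.01Q = 87.5 + 0.02Q → Q_m = 2650.
Price P_m = 167 − 0.005·2650 = 153.75; MC(Q_m) = 87.5 + 0.02·2650 = 140.5.
Competitive Q* = 3180, so ΔQ = 530; wedge = 153.75 − 140.5 = 13.25.
DWL = ½ × 530 × 13.25 = 3511.25.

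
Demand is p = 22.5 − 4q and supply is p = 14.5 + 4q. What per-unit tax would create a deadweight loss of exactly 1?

4

Competitive equilibrium: 22.5 − 4q = 14.5 + 4q → q* = 1, p* = 18.5.
A tax t gives Δq = t/8 and wedge t, so DWL = t²/16.
t²/16 = 1 → t² = 16 → t = 4.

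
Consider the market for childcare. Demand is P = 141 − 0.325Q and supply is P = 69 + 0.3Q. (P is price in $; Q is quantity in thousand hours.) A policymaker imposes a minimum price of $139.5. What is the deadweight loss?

Competitive equilibrium: 141 − 0.325Q = 69 + 0.3Q → Q* = 115.2, P* = 103.56.
At the floor P = 139.5, quantity demanded = (141 − 139.5)/0.325 = 4.6154.
Sellers' marginal cost at Q' = 4.6154: 69 + 0.3·4.6154 = 70.3846.
ΔQ = 115.2 − 4.6154 = 110.5846; wedge = 139.5 − 70.3846 = 69.1154.
Welfare loss = ½ × 110.5846 × 69.1154 = $3821.55 thousand.

$3821.55 thousand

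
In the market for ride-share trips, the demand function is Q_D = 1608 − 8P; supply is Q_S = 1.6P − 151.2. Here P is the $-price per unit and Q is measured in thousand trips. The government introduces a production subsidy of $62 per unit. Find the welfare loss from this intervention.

In inverse form: demand P = 201 − 0.125Q, supply P = 94.5 + 0.625Q.
Competitive equilibrium: 201 − 0.125Q = 94.5 + 0.625Q → Q* = 142, P* = 183.25.
The subsidy lowers effective supply by 62: P = 32.5 + 0.625Q.
New quantity: 201 − 0.125Q = 32.5 + 0.625Q → Q' = 224.6667.
Overproduction ΔQ = 224.6667 − 142 = 82.6667; wedge = subsidy = 62.
The triangle = ½ × 82.6667 × 62 = $2562.67 thousand.

$2562.67 thousand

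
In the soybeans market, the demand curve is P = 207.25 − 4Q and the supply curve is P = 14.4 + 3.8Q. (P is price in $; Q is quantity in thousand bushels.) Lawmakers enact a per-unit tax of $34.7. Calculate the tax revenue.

Competitive equilibrium: 207.25 − 4Q = 14.4 + 3.8Q → Q* = 24.7244, P* = 108.3526.
With the tax, the buyer price exceeds the seller price by 34.7: (207.25 − 4Q) − (14.4 + 3.8Q) = 34.7 → Q' = 20.2756.
Tax revenue = 34.7 × 20.2756 = $703.56 thousand.

$703.56 thousand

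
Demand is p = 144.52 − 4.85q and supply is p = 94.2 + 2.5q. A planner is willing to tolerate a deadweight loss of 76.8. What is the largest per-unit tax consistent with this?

Competitive equilibrium: 144.52 − 4.85q = 94.2 + 2.5q → q* = 6.8463, p* = 111.3156.
A tax t gives Δq = t/7.35 and wedge t, so DWL = t²/14.7.
t²/14.7 = 76.8 → t² = 1128.96 → t = 33.6.

33.6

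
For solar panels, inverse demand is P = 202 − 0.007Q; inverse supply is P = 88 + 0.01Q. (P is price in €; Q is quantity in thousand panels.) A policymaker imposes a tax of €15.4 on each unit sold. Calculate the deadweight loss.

€6975.29 thousand

Competitive equilibrium: 202 − 0.007Q = 88 + 0.01Q → Q* = 6705.8824, P* = 155.0588.
With the tax, the buyer price exceeds the seller price by 15.4: (202 − 0.007Q) − (88 + 0.01Q) = 15.4 → Q' = 5800.
ΔQ = 6705.8824 − 5800 = 905.8824; the wedge equals the tax, 15.4.
DWL = ½ × 905.8824 × 15.4 = €6975.29 thousand.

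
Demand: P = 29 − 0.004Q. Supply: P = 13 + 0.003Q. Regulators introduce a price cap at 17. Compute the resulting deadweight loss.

Competitive equilibrium: 29 − 0.004Q = 13 + 0.003Q → Q* = 2285.71429, P* = 19.85714.
At the ceiling P = 17, quantity supplied = (17 − 13)/0.003 = 1333.33333.
Willingness to pay at Q' = 1333.33333: 29 − 0.004·1333.33333 = 23.66667.
ΔQ = 2285.71429 − 1333.33333 = 952.38096; wedge = 23.66667 − 17 = 6.66667.
Welfare loss = ½ × 952.38096 × 6.66667 = 3174.60.

3174.60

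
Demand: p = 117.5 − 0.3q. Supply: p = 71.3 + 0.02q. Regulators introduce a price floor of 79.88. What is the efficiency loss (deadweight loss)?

Competitive equilibrium: 117.5 − 0.3q = 71.3 + 0.02q → q* = 144.375, p* = 74.1875.
At the floor p = 79.88, quantity demanded = (117.5 − 79.88)/0.3 = 125.4.
Sellers' marginal cost at q' = 125.4: 71.3 + 0.02·125.4 = 73.808.
Δq = 144.375 − 125.4 = 18.975; wedge = 79.88 − 73.808 = 6.072.
Deadweight loss = ½ × 18.975 × 6.072 = 57.61.

57.61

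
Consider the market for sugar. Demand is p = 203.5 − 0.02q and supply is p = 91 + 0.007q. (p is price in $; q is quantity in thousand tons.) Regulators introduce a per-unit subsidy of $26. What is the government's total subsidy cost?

$133370.37 thousand

Competitive equilibrium: 203.5 − 0.02q = 91 + 0.007q → q* = 4166.6667, p* = 120.1667.
The subsidy lowers effective supply by 26: p = 65 + 0.007q.
New quantity: 203.5 − 0.02q = 65 + 0.007q → q' = 5129.6296.
Total subsidy cost = 26 × 5129.6296 = $133370.37 thousand.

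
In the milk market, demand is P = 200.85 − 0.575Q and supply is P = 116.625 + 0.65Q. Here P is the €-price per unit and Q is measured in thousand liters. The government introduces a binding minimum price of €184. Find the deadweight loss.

€953.27 thousand

Competitive equilibrium: 200.85 − 0.575Q = 116.625 + 0.65Q → Q* = 68.7551, P* = 161.3158.
At the floor P = 184, quantity demanded = (200.85 − 184)/0.575 = 29.3043.
Sellers' marginal cost at Q' = 29.3043: 116.625 + 0.65·29.3043 = 135.6728.
ΔQ = 68.7551 − 29.3043 = 39.4508; wedge = 184 − 135.6728 = 48.3272.
Deadweight loss = ½ × 39.4508 × 48.3272 = €953.27 thousand.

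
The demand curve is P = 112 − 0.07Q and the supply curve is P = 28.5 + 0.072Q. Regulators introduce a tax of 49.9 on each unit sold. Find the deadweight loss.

Competitive equilibrium: 112 − 0.07Q = 28.5 + 0.072Q → Q* = 588.0282, P* = 70.838.
With the tax, the buyer price exceeds the seller price by 49.9: (112 − 0.07Q) − (28.5 + 0.072Q) = 49.9 → Q' = 236.6197.
ΔQ = 588.0282 − 236.6197 = 351.4085; the wedge equals the tax, 49.9.
Deadweight loss = ½ × 351.4085 × 49.9 = 8767.64.

8767.64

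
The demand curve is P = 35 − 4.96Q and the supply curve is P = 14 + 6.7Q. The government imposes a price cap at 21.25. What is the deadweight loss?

Competitive equilibrium: 35 − 4.96Q = 14 + 6.7Q → Q* = 1.801, P* = 26.0669.
At the ceiling P = 21.25, quantity supplied = (21.25 − 14)/6.7 = 1.0821.
Willingness to pay at Q' = 1.0821: 35 − 4.96·1.0821 = 29.6328.
ΔQ = 1.801 − 1.0821 = 0.7189; wedge = 29.6328 − 21.25 = 8.3828.
Welfare loss = ½ × 0.7189 × 8.3828 = 3.01.

3.01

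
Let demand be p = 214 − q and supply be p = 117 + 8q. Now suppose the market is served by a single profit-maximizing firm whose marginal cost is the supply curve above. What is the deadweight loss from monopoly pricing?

5.23

Competitive equilibrium: 214 − q = 117 + 8q → q* = 10.7778, p* = 203.2222.
Marginal revenue: MR = 214 − 2q. Set MR = MC: 214 − 2q = 117 + 8q → q_m = 9.7.
Price p_m = 214 − 1·9.7 = 204.3; MC(q_m) = 117 + 8·9.7 = 194.6.
Competitive q* = 10.7778, so Δq = 1.0778; wedge = 204.3 − 194.6 = 9.7.
The triangle = ½ × 1.0778 × 9.7 = 5.23.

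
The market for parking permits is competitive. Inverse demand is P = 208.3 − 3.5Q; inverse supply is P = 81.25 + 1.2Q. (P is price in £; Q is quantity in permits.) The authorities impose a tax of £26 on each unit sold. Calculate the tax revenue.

Competitive equilibrium: 208.3 − 3.5Q = 81.25 + 1.2Q → Q* = 27.0319, P* = 113.6883.
With the tax, the buyer price exceeds the seller price by 26: (208.3 − 3.5Q) − (81.25 + 1.2Q) = 26 → Q' = 21.5.
Tax revenue = 26 × 21.5 = £559.

£559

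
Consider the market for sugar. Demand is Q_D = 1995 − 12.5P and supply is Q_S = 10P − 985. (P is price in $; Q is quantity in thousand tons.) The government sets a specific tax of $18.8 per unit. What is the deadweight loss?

$981.78 thousand

In inverse form: demand P = 159.6 − 0.08Q, supply P = 98.5 + 0.1Q.
Competitive equilibrium: 159.6 − 0.08Q = 98.5 + 0.1Q → Q* = 339.4444, P* = 132.4444.
With the tax, the buyer price exceeds the seller price by 18.8: (159.6 − 0.08Q) − (98.5 + 0.1Q) = 18.8 → Q' = 235.
ΔQ = 339.4444 − 235 = 104.4444; the wedge equals the tax, 18.8.
Welfare loss = ½ × 104.4444 × 18.8 = $981.78 thousand.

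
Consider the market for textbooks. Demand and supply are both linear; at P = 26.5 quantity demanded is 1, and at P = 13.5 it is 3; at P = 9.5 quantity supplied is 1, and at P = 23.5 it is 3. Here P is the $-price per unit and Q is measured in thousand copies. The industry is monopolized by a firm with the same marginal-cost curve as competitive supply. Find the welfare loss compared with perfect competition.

Demand slope = (13.5 − 26.5)/(3 − 1) = −6.5, so P = 33 − 6.5Q.
Supply slope = (23.5 − 9.5)/(3 − 1) = 7, so P = 2.5 + 7Q.
Competitive equilibrium: 33 − 6.5Q = 2.5 + 7Q → Q* = 2.2593, P* = 18.3148.
Marginal revenue: MR = 33 − 13Q. Set MR = MC: 33 − 13Q = 2.5 + 7Q → Q_m = 1.525.
Price P_m = 33 − 6.5·1.525 = 23.0875; MC(Q_m) = 2.5 + 7·1.525 = 13.175.
Competitive Q* = 2.2593, so ΔQ = 0.7343; wedge = 23.0875 − 13.175 = 9.9125.
Welfare loss = ½ × 0.7343 × 9.9125 = $3.64 thousand.

$3.64 thousand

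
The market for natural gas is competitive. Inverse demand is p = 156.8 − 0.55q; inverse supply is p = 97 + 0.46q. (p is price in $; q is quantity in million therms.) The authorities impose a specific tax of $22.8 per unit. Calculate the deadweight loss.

$257.35 million

Competitive equilibrium: 156.8 − 0.55q = 97 + 0.46q → q* = 59.2079, p* = 124.2356.
With the tax, the buyer price exceeds the seller price by 22.8: (156.8 − 0.55q) − (97 + 0.46q) = 22.8 → q' = 36.6337.
Δq = 59.2079 − 36.6337 = 22.5742; the wedge equals the tax, 22.8.
Welfare loss = ½ × 22.5742 × 22.8 = $257.35 million.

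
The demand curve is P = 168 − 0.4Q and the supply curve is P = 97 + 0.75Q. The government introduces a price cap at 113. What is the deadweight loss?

938.76

Competitive equilibrium: 168 − 0.4Q = 97 + 0.75Q → Q* = 61.7391, P* = 143.3043.
At the ceiling P = 113, quantity supplied = (113 − 97)/0.75 = 21.3333.
Willingness to pay at Q' = 21.3333: 168 − 0.4·21.3333 = 159.4667.
ΔQ = 61.7391 − 21.3333 = 40.4058; wedge = 159.4667 − 113 = 46.4667.
The triangle = ½ × 40.4058 × 46.4667 = 938.76.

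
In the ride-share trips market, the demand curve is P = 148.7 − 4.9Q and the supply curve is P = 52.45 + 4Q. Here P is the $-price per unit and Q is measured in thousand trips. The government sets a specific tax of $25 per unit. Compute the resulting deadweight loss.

Competitive equilibrium: 148.7 − 4.9Q = 52.45 + 4Q → Q* = 10.8146, P* = 95.7084.
With the tax, the buyer price exceeds the seller price by 25: (148.7 − 4.9Q) − (52.45 + 4Q) = 25 → Q' = 8.0056.
ΔQ = 10.8146 − 8.0056 = 2.809; the wedge equals the tax, 25.
Welfare loss = ½ × 2.809 × 25 = $35.11 thousand.

$35.11 thousand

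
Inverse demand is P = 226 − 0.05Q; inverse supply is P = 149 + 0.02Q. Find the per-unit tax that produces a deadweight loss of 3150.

Competitive equilibrium: 226 − 0.05Q = 149 + 0.02Q → Q* = 1100, P* = 171.
A tax t gives ΔQ = t/0.07 and wedge t, so DWL = t²/0.14.
t²/0.14 = 3150 → t² = 441 → t = 21.

21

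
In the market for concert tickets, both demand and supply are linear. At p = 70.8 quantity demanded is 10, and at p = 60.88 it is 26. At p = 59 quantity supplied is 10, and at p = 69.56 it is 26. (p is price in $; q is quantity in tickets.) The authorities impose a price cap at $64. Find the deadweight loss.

$1.73

Demand slope = (60.88 − 70.8)/(26 − 10) = −0.62, so p = 77 − 0.62q.
Supply slope = (69.56 − 59)/(26 − 10) = 0.66, so p = 52.4 + 0.66q.
Competitive equilibrium: 77 − 0.62q = 52.4 + 0.66q → q* = 19.2188, p* = 65.0844.
At the ceiling p = 64, quantity supplied = (64 − 52.4)/0.66 = 17.5758.
Willingness to pay at q' = 17.5758: 77 − 0.62·17.5758 = 66.103.
Δq = 19.2188 − 17.5758 = 1.643; wedge = 66.103 − 64 = 2.103.
The triangle = ½ × 1.643 × 2.103 = $1.73.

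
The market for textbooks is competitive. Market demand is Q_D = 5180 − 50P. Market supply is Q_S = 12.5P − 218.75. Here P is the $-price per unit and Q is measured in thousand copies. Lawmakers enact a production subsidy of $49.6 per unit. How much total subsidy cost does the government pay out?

In inverse form: demand P = 103.6 − 0.02Q, supply P = 17.5 + 0.08Q.
Competitive equilibrium: 103.6 − 0.02Q = 17.5 + 0.08Q → Q* = 861, P* = 86.38.
The subsidy lowers effective supply by 49.6: P = 0.08Q − 32.1.
New quantity: 103.6 − 0.02Q = 0.08Q − 32.1 → Q' = 1357.
Total subsidy cost = 49.6 × 1357 = $67307.20 thousand.

$67307.20 thousand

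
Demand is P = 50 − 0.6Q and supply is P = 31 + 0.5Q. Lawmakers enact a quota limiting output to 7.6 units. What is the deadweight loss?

51.46

Competitive equilibrium: 50 − 0.6Q = 31 + 0.5Q → Q* = 17.2727, P* = 39.6364.
At Q = 7.6: demand price = 50 − 0.6·7.6 = 45.44; supply price = 31 + 0.5·7.6 = 34.8.
ΔQ = 17.2727 − 7.6 = 9.6727; wedge = 45.44 − 34.8 = 10.64.
DWL = ½ × 9.6727 × 10.64 = 51.46.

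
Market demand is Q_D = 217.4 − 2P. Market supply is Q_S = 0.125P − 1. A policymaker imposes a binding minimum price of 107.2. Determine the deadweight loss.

332.65

In inverse form: demand P = 108.7 − 0.5Q, supply P = 8 + 8Q.
Competitive equilibrium: 108.7 − 0.5Q = 8 + 8Q → Q* = 11.8471, P* = 102.7765.
At the floor P = 107.2, quantity demanded = (108.7 − 107.2)/0.5 = 3.
Sellers' marginal cost at Q' = 3: 8 + 8·3 = 32.
ΔQ = 11.8471 − 3 = 8.8471; wedge = 107.2 − 32 = 75.2.
The triangle = ½ × 8.8471 × 75.2 = 332.65.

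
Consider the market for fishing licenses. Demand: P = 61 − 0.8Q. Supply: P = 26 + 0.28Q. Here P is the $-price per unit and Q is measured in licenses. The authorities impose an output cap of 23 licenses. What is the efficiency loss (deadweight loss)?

Competitive equilibrium: 61 − 0.8Q = 26 + 0.28Q → Q* = 32.4074, P* = 35.0741.
At Q = 23: demand price = 61 − 0.8·23 = 42.6; supply price = 26 + 0.28·23 = 32.44.
ΔQ = 32.4074 − 23 = 9.4074; wedge = 42.6 − 32.44 = 10.16.
Welfare loss = ½ × 9.4074 × 10.16 = $47.79.

$47.79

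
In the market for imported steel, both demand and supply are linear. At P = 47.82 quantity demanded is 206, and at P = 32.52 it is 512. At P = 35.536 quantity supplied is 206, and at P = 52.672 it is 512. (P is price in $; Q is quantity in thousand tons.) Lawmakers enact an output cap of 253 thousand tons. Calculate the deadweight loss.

Demand slope = (32.52 − 47.82)/(512 − 206) = −0.05, so P = 58.12 − 0.05Q.
Supply slope = (52.672 − 35.536)/(512 − 206) = 0.056, so P = 24 + 0.056Q.
Competitive equilibrium: 58.12 − 0.05Q = 24 + 0.056Q → Q* = 321.8868, P* = 42.0257.
At Q = 253: demand price = 58.12 − 0.05·253 = 45.47; supply price = 24 + 0.056·253 = 38.168.
ΔQ = 321.8868 − 253 = 68.8868; wedge = 45.47 − 38.168 = 7.302.
Deadweight loss = ½ × 68.8868 × 7.302 = $251.51 thousand.

$251.51 thousand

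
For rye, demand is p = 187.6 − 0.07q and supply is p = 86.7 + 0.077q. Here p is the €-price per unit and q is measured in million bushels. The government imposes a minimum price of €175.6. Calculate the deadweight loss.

€19491.46 million

Competitive equilibrium: 187.6 − 0.07q = 86.7 + 0.077q → q* = 686.3946, p* = 139.5524.
At the floor p = 175.6, quantity demanded = (187.6 − 175.6)/0.07 = 171.4286.
Sellers' marginal cost at q' = 171.4286: 86.7 + 0.077·171.4286 = 99.9.
Δq = 686.3946 − 171.4286 = 514.966; wedge = 175.6 − 99.9 = 75.7.
Deadweight loss = ½ × 514.966 × 75.7 = €19491.46 million.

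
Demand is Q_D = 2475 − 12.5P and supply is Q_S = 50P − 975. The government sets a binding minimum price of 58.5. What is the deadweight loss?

In inverse form: demand P = 198 − 0.08Q, supply P = 19.5 + 0.02Q.
Competitive equilibrium: 198 − 0.08Q = 19.5 + 0.02Q → Q* = 1785, P* = 55.2.
At the floor P = 58.5, quantity demanded = (198 − 58.5)/0.08 = 1743.75.
Sellers' marginal cost at Q' = 1743.75: 19.5 + 0.02·1743.75 = 54.375.
ΔQ = 1785 − 1743.75 = 41.25; wedge = 58.5 − 54.375 = 4.125.
Welfare loss = ½ × 41.25 × 4.125 = 85.08.

85.08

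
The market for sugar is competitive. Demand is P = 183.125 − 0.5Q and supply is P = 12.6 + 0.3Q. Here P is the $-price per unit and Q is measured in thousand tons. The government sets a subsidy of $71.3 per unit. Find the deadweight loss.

Competitive equilibrium: 183.125 − 0.5Q = 12.6 + 0.3Q → Q* = 213.1563, P* = 76.5469.
The subsidy lowers effective supply by 71.3: P = 0.3Q − 58.7.
New quantity: 183.125 − 0.5Q = 0.3Q − 58.7 → Q' = 302.2813.
Overproduction ΔQ = 302.2813 − 213.1563 = 89.125; wedge = subsidy = 71.3.
DWL = ½ × 89.125 × 71.3 = $3177.31 thousand.

$3177.31 thousand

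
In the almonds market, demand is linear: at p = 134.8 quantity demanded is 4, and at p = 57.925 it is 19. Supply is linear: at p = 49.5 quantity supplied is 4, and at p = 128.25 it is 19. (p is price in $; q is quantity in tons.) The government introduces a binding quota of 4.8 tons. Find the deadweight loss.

Demand slope = (57.925 − 134.8)/(19 − 4) = −5.125, so p = 155.3 − 5.125q.
Supply slope = (128.25 − 49.5)/(19 − 4) = 5.25, so p = 28.5 + 5.25q.
Competitive equilibrium: 155.3 − 5.125q = 28.5 + 5.25q → q* = 12.221687, p* = 92.663855.
At q = 4.8: demand price = 155.3 − 5.125·4.8 = 130.7; supply price = 28.5 + 5.25·4.8 = 53.7.
Δq = 12.221687 − 4.8 = 7.421687; wedge = 130.7 − 53.7 = 77.
The triangle = ½ × 7.421687 × 77 = $285.73.

$285.73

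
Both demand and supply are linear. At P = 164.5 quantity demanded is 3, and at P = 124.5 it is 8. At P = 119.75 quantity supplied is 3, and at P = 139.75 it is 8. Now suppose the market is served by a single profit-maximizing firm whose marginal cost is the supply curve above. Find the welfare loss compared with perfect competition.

Demand slope = (124.5 − 164.5)/(8 − 3) = −8, so P = 188.5 − 8Q.
Supply slope = (139.75 − 119.75)/(8 − 3) = 4, so P = 107.75 + 4Q.
Competitive equilibrium: 188.5 − 8Q = 107.75 + 4Q → Q* = 6.7292, P* = 134.6667.
Marginal revenue: MR = 188.5 − 16Q. Set MR = MC: 188.5 − 16Q = 107.75 + 4Q → Q_m = 4.0375.
Price P_m = 188.5 − 8·4.0375 = 156.2; MC(Q_m) = 107.75 + 4·4.0375 = 123.9.
Competitive Q* = 6.7292, so ΔQ = 2.6917; wedge = 156.2 − 123.9 = 32.3.
DWL = ½ × 2.6917 × 32.3 = 43.47.

43.47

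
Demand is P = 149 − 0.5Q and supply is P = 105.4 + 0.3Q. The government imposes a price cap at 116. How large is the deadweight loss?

Competitive equilibrium: 149 − 0.5Q = 105.4 + 0.3Q → Q* = 54.5, P* = 121.75.
At the ceiling P = 116, quantity supplied = (116 − 105.4)/0.3 = 35.33333.
Willingness to pay at Q' = 35.33333: 149 − 0.5·35.33333 = 131.33334.
ΔQ = 54.5 − 35.33333 = 19.16667; wedge = 131.33334 − 116 = 15.33334.
Deadweight loss = ½ × 19.16667 × 15.33334 = 146.94.

146.94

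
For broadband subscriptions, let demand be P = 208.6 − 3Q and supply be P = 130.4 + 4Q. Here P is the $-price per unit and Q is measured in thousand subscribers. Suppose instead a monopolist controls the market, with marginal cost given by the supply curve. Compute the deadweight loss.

Competitive equilibrium: 208.6 − 3Q = 130.4 + 4Q → Q* = 11.1714, P* = 175.0857.
Marginal revenue: MR = 208.6 − 6Q. Set MR = MC: 208.6 − 6Q = 130.4 + 4Q → Q_m = 7.82.
Price P_m = 208.6 − 3·7.82 = 185.14; MC(Q_m) = 130.4 + 4·7.82 = 161.68.
Competitive Q* = 11.1714, so ΔQ = 3.3514; wedge = 185.14 − 161.68 = 23.46.
Deadweight loss = ½ × 3.3514 × 23.46 = $39.31 thousand.

$39.31 thousand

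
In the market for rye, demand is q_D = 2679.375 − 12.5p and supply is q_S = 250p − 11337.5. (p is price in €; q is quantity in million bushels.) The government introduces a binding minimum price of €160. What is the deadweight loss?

€74576.69 million

In inverse form: demand p = 214.35 − 0.08q, supply p = 45.35 + 0.004q.
Competitive equilibrium: 214.35 − 0.08q = 45.35 + 0.004q → q* = 2011.90476, p* = 53.39762.
At the floor p = 160, quantity demanded = (214.35 − 160)/0.08 = 679.375.
Sellers' marginal cost at q' = 679.375: 45.35 + 0.004·679.375 = 48.0675.
Δq = 2011.90476 − 679.375 = 1332.52976; wedge = 160 − 48.0675 = 111.9325.
The triangle = ½ × 1332.52976 × 111.9325 = €74576.69 million.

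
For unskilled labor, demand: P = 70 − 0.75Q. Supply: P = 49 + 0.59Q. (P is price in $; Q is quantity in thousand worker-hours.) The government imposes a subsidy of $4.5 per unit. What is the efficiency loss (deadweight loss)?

$7.56 thousand

Competitive equilibrium: 70 − 0.75Q = 49 + 0.59Q → Q* = 15.6716, P* = 58.2463.
The subsidy lowers effective supply by 4.5: P = 44.5 + 0.59Q.
New quantity: 70 − 0.75Q = 44.5 + 0.59Q → Q' = 19.0299.
Overproduction ΔQ = 19.0299 − 15.6716 = 3.3583; wedge = subsidy = 4.5.
The triangle = ½ × 3.3583 × 4.5 = $7.56 thousand.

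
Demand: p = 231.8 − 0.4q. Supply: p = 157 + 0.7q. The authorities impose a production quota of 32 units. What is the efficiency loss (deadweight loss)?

712.80

Competitive equilibrium: 231.8 − 0.4q = 157 + 0.7q → q* = 68, p* = 204.6.
At q = 32: demand price = 231.8 − 0.4·32 = 219; supply price = 157 + 0.7·32 = 179.4.
Δq = 68 − 32 = 36; wedge = 219 − 179.4 = 39.6.
Deadweight loss = ½ × 36 × 39.6 = 712.80.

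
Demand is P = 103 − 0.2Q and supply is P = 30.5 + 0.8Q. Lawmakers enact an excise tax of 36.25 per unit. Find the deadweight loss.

657.03

Competitive equilibrium: 103 − 0.2Q = 30.5 + 0.8Q → Q* = 72.5, P* = 88.5.
With the tax, the buyer price exceeds the seller price by 36.25: (103 − 0.2Q) − (30.5 + 0.8Q) = 36.25 → Q' = 36.25.
ΔQ = 72.5 − 36.25 = 36.25; the wedge equals the tax, 36.25.
Deadweight loss = ½ × 36.25 × 36.25 = 657.03.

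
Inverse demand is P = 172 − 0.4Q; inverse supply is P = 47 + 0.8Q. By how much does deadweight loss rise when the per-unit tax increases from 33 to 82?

2347.92

Competitive equilibrium: 172 − 0.4Q = 47 + 0.8Q → Q* = 104.1667, P* = 130.3333.
For a per-unit tax t: ΔQ = t/1.2, so DWL = ½·t·(t/1.2) = t²/2.4.
At t = 33: DWL = 453.75. At t = 82: DWL = 2801.667.
Increase = 2801.667 − 453.75 = 2347.92.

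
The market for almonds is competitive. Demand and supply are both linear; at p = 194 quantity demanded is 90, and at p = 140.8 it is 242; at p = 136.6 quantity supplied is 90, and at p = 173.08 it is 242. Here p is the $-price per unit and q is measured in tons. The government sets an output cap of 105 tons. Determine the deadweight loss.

$1997.54

Demand slope = (140.8 − 194)/(242 − 90) = −0.35, so p = 225.5 − 0.35q.
Supply slope = (173.08 − 136.6)/(242 − 90) = 0.24, so p = 115 + 0.24q.
Competitive equilibrium: 225.5 − 0.35q = 115 + 0.24q → q* = 187.2881, p* = 159.9492.
At q = 105: demand price = 225.5 − 0.35·105 = 188.75; supply price = 115 + 0.24·105 = 140.2.
Δq = 187.2881 − 105 = 82.2881; wedge = 188.75 − 140.2 = 48.55.
Welfare loss = ½ × 82.2881 × 48.55 = $1997.54.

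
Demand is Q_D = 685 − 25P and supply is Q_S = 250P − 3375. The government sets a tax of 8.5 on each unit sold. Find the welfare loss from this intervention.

In inverse form: demand P = 27.4 − 0.04Q, supply P = 13.5 + 0.004Q.
Competitive equilibrium: 27.4 − 0.04Q = 13.5 + 0.004Q → Q* = 315.9091, P* = 14.7636.
With the tax, the buyer price exceeds the seller price by 8.5: (27.4 − 0.04Q) − (13.5 + 0.004Q) = 8.5 → Q' = 122.7273.
ΔQ = 315.9091 − 122.7273 = 193.1818; the wedge equals the tax, 8.5.
Deadweight loss = ½ × 193.1818 × 8.5 = 821.02.

821.02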